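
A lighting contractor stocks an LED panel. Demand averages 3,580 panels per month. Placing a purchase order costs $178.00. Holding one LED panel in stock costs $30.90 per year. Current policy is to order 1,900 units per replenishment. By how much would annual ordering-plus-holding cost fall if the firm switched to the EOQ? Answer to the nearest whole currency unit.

Extra cost ≈ $11,641 per year

Annual demand D = 3,580 × 12 = 42,960.
EOQ = √(2DS/H) = √(2 × 42,960 × 178 / 30.9) ≈ 703.52.
Cost at Q* = (D/Q*)S + (Q*/2)H = √(2DSH) ≈ $21,738.84.
Cost at Q = 1,900: (42,960/1,900)×178 + (1,900/2)×30.9 = $4,024.67 + $29,355.00 = $33,379.67.
Excess = $33,379.67 − $21,738.84 = $11,640.83.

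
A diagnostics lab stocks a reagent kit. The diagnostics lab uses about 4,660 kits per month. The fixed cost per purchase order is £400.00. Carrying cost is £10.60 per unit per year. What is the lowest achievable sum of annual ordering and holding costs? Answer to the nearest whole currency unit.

TC* ≈ £21,776

Annual demand D = 4,660 × 12 = 55,920.
EOQ = √(2DS/H) = √(2 × 55,920 × 400 / 10.6) ≈ 2054.36.
At the optimum the two cost components are equal, so total cost = 2·(Q*/2)H = Q*·H.
Minimum total = √(2DSH) = √(2 × 55,920 × 400 × 10.6) ≈ 21776.170.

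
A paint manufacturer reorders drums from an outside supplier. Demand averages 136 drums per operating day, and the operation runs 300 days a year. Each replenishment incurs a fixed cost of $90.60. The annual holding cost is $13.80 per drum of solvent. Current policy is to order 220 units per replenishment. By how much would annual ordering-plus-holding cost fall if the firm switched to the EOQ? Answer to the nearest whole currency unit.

Annual demand D = 136 × 300 = 40,800.
EOQ = √(2DS/H) = √(2 × 40,800 × 90.6 / 13.8) ≈ 731.93.
Cost at Q* = (D/Q*)S + (Q*/2)H = √(2DSH) ≈ $10,100.64.
Cost at Q = 220: (40,800/220)×90.6 + (220/2)×13.8 = $16,802.18 + $1,518.00 = $18,320.18.
Excess = $18,320.18 − $10,100.64 = $8,219.55.

Extra cost ≈ $8,220 per year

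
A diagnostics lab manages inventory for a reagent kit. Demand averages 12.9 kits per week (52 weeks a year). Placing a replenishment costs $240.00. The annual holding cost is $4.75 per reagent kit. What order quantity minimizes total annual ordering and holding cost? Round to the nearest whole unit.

Q* ≈ 260 kits

Annual demand D = 12.9 × 52 = 670.8.
EOQ = √(2DS / H) = √(2 × 670.8 × 240 / 4.75).
= √(321,984 / 4.75) = √67,786.1053 ≈ 260.358.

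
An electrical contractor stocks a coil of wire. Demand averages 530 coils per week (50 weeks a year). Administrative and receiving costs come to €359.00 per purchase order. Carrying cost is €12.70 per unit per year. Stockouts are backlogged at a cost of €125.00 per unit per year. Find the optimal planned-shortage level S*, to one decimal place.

S* ≈ 118.5 coils

Annual demand D = 530 × 50 = 26,500.
With planned backorders, Q* = √(2DS/H) · √((H+B)/B).
√(2DS/H) = √(2 × 26,500 × 359 / 12.7) = 1224.005.
√((H+B)/B) = √((12.7+125)/125) = 1.0496.
Q* ≈ 1284.681.
S* = Q* · H/(H+B) = 1284.681 × 12.7/137.7 ≈ 118.485.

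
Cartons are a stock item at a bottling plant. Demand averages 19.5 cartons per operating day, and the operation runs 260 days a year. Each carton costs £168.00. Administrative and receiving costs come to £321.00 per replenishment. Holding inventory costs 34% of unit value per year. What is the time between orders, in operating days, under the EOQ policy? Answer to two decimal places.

T ≈ 12.24 days

Annual demand D = 19.5 × 260 = 5,070.
Holding cost H = 0.34 × £168.00 = £57.1200 per unit per year.
EOQ = √(2DS/H) = √(2 × 5,070 × 321 / 57.12) ≈ 238.71.
Cycle time = Q*/D × 260 = 238.71 / 5,070 × 260 ≈ 12.242 days.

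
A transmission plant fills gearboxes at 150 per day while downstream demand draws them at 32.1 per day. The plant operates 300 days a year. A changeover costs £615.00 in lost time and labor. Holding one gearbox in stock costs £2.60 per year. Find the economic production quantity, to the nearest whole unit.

Annual demand D = 32.1 × 300 = 9,630.
Production build-up factor (1 − d/p) = 1 − 32.1/150 = 0.7860.
Q* = √(2DS / (H(1 − d/p))) = √(2 × 9,630 × 615 / (2.6 × 0.7860)).
= √(11,844,900 / 2.0436) ≈ 2407.508.

Q* ≈ 2,408 gearboxes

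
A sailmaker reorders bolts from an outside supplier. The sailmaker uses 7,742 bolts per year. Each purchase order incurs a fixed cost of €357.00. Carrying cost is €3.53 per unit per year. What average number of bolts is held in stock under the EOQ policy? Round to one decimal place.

EOQ = √(2DS/H) = √(2 × 7,742 × 357 / 3.53) ≈ 1251.38.
Average inventory = Q*/2 ≈ 1251.38 / 2 = 625.689.

Average inventory ≈ 625.7 bolts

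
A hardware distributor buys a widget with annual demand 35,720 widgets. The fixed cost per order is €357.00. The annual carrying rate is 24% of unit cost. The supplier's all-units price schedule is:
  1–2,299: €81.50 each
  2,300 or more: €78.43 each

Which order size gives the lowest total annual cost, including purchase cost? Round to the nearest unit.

Holding cost per unit per year at price C is H = 0.24·C.
Evaluate total cost at each tier's feasible EOQ or, if the EOQ is below the tier, at the tier's minimum quantity.
EOQ at €81.50 = 1141.9 (feasible in tier 1): TC = 35,720×€81.50 + (35,720/1141.9)×357 + (1141.9/2)×0.24×€81.50 = €2,933,515.17.
EOQ at €78.43 = 1164.0 < 2300, so use break Q=2300: TC = 35,720×€78.43 + (35,720/2300.0)×357 + (2300.0/2)×0.24×€78.43 = €2,828,710.65.
Lowest total cost is €2,828,710.65 at Q = 2300.0.

Q* ≈ 2,300 widgets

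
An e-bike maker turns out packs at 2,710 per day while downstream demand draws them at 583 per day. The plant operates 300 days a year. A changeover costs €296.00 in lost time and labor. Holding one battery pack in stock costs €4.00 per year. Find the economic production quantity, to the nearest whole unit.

Annual demand D = 583 × 300 = 174,900.
Production build-up factor (1 − d/p) = 1 − 583/2,710 = 0.7849.
Q* = √(2DS / (H(1 − d/p))) = √(2 × 174,900 × 296 / (4 × 0.7849)).
= √(103,540,800 / 3.1395) ≈ 5742.839.

Q* ≈ 5,743 packs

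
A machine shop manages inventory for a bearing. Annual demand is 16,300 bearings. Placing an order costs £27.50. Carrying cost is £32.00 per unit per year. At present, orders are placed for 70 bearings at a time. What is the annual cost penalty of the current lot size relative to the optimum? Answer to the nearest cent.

Extra cost ≈ £2,167.45 per year

EOQ = √(2DS/H) = √(2 × 16,300 × 27.5 / 32) ≈ 167.38.
Cost at Q* = (D/Q*)S + (Q*/2)H = √(2DSH) ≈ £5,356.12.
Cost at Q = 70: (16,300/70)×27.5 + (70/2)×32 = £6,403.57 + £1,120.00 = £7,523.57.
Excess = £7,523.57 − £5,356.12 = £2,167.45.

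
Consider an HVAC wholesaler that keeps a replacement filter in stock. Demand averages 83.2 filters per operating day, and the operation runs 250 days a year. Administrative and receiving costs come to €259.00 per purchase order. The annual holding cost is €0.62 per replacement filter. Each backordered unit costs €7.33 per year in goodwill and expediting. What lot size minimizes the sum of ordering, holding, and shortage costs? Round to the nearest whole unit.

Annual demand D = 83.2 × 250 = 20,800.
With planned backorders, Q* = √(2DS/H) · √((H+B)/B).
√(2DS/H) = √(2 × 20,800 × 259 / 0.62) = 4168.701.
√((H+B)/B) = √((0.62+7.33)/7.33) = 1.0414.
Q* ≈ 4341.425.

Q* ≈ 4,341 filters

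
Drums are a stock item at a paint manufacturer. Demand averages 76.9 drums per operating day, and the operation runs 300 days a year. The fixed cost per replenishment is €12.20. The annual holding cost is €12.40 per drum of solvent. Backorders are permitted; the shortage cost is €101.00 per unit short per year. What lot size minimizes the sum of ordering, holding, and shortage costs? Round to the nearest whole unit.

Q* ≈ 226 drums

Annual demand D = 76.9 × 300 = 23,070.
With planned backorders, Q* = √(2DS/H) · √((H+B)/B).
√(2DS/H) = √(2 × 23,070 × 12.2 / 12.4) = 213.063.
√((H+B)/B) = √((12.4+101)/101) = 1.0596.
Q* ≈ 225.763.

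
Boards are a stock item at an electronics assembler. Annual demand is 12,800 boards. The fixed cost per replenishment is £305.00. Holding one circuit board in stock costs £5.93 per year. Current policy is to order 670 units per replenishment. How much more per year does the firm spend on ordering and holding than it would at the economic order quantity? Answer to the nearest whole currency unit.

Extra cost ≈ £1,009 per year

EOQ = √(2DS/H) = √(2 × 12,800 × 305 / 5.93) ≈ 1147.47.
Cost at Q* = (D/Q*)S + (Q*/2)H = √(2DSH) ≈ £6,804.52.
Cost at Q = 670: (12,800/670)×305 + (670/2)×5.93 = £5,826.87 + £1,986.55 = £7,813.42.
Excess = £7,813.42 − £6,804.52 = £1,008.90.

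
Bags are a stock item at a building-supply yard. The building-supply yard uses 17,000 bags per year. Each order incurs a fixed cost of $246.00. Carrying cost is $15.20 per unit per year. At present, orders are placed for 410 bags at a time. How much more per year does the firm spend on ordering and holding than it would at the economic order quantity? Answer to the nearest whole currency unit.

EOQ = √(2DS/H) = √(2 × 17,000 × 246 / 15.2) ≈ 741.80.
Cost at Q* = (D/Q*)S + (Q*/2)H = √(2DSH) ≈ $11,275.32.
Cost at Q = 410: (17,000/410)×246 + (410/2)×15.2 = $10,200.00 + $3,116.00 = $13,316.00.
Excess = $13,316.00 − $11,275.32 = $2,040.68.

Extra cost ≈ $2,041 per year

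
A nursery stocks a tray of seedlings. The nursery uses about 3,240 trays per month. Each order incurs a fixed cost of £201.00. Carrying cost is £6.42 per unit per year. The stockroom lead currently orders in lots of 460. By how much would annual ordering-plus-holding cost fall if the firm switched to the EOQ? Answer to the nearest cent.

Annual demand D = 3,240 × 12 = 38,880.
EOQ = √(2DS/H) = √(2 × 38,880 × 201 / 6.42) ≈ 1560.30.
Cost at Q* = (D/Q*)S + (Q*/2)H = √(2DSH) ≈ £10,017.14.
Cost at Q = 460: (38,880/460)×201 + (460/2)×6.42 = £16,988.87 + £1,476.60 = £18,465.47.
Excess = £18,465.47 − £10,017.14 = £8,448.33.

Extra cost ≈ £8,448.33 per year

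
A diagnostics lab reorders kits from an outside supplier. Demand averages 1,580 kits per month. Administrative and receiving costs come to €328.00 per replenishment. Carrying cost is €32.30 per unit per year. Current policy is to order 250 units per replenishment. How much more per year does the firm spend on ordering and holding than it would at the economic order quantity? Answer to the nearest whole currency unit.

Annual demand D = 1,580 × 12 = 18,960.
EOQ = √(2DS/H) = √(2 × 18,960 × 328 / 32.3) ≈ 620.54.
Cost at Q* = (D/Q*)S + (Q*/2)H = √(2DSH) ≈ €20,043.44.
Cost at Q = 250: (18,960/250)×328 + (250/2)×32.3 = €24,875.52 + €4,037.50 = €28,913.02.
Excess = €28,913.02 − €20,043.44 = €8,869.58.

Extra cost ≈ €8,870 per year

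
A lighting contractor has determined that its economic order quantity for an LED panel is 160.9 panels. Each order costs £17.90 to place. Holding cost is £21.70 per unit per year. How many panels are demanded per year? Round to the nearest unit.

Squaring Q* = √(2DS/H) gives Q*² = 2DS/H.
From Q* = √(2DS/H): D = Q*²H / (2S) = 160.9² × 21.7 / (2 × 17.9) = 15692.379.

D ≈ 15,692 panels per year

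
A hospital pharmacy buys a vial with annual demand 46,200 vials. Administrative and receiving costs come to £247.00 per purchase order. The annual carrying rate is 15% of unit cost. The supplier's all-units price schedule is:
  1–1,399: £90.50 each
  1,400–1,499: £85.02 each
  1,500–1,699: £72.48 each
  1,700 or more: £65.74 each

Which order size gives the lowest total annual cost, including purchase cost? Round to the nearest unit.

Q* ≈ 1,700 vials

Holding cost per unit per year at price C is H = 0.15·C.
Candidates are each tier's EOQ (if it falls in that tier) and each price-break quantity.
EOQ at £90.50 = 1296.6 (feasible in tier 1): TC = 46,200×£90.50 + (46,200/1296.6)×247 + (1296.6/2)×0.15×£90.50 = £4,198,701.69.
EOQ at £85.02 = 1337.8 < 1400, so use break Q=1400: TC = 46,200×£85.02 + (46,200/1400.0)×247 + (1400.0/2)×0.15×£85.02 = £3,945,002.10.
EOQ at £72.48 = 1448.9 < 1500, so use break Q=1500: TC = 46,200×£72.48 + (46,200/1500.0)×247 + (1500.0/2)×0.15×£72.48 = £3,364,337.60.
EOQ at £65.74 = 1521.3 < 1700, so use break Q=1700: TC = 46,200×£65.74 + (46,200/1700.0)×247 + (1700.0/2)×0.15×£65.74 = £3,052,282.44.
Lowest total cost is £3,052,282.44 at Q = 1700.0.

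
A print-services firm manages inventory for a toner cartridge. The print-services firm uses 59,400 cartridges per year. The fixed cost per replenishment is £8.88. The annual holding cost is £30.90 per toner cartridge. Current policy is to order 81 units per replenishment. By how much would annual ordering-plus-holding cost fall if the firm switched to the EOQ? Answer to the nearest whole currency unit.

EOQ = √(2DS/H) = √(2 × 59,400 × 8.88 / 30.9) ≈ 184.77.
Cost at Q* = (D/Q*)S + (Q*/2)H = √(2DSH) ≈ £5,709.45.
Cost at Q = 81: (59,400/81)×8.88 + (81/2)×30.9 = £6,512.00 + £1,251.45 = £7,763.45.
Excess = £7,763.45 − £5,709.45 = £2,054.00.

Extra cost ≈ £2,054 per year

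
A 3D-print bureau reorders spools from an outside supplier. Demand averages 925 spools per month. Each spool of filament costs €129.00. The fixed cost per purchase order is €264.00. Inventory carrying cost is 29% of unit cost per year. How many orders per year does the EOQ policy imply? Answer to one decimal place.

N ≈ 28.0 orders per year

Annual demand D = 925 × 12 = 11,100.
Holding cost H = 0.29 × €129.00 = €37.4100 per unit per year.
Q* = √(2DS/H) = √(2 × 11,100 × 264 / 37.41) ≈ 395.81.
Orders per year = D / Q* = 11,100 / 395.81 ≈ 28.044.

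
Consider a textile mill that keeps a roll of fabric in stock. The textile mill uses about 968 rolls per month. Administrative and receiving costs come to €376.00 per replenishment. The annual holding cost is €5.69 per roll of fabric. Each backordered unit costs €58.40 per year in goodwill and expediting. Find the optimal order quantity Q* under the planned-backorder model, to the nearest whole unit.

Annual demand D = 968 × 12 = 11,616.
With planned backorders, Q* = √(2DS/H) · √((H+B)/B).
√(2DS/H) = √(2 × 11,616 × 376 / 5.69) = 1239.028.
√((H+B)/B) = √((5.69+58.4)/58.4) = 1.0476.
Q* ≈ 1297.985.

Q* ≈ 1,298 rolls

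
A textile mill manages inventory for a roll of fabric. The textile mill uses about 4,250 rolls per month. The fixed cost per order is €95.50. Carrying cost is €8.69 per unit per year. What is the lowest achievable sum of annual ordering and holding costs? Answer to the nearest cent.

Annual demand D = 4,250 × 12 = 51,000.
EOQ = √(2DS/H) = √(2 × 51,000 × 95.5 / 8.69) ≈ 1058.75.
At Q*, ordering cost (D/Q*)S equals holding cost (Q*/2)H, each = √(DSH/2).
Minimum total = √(2DSH) = √(2 × 51,000 × 95.5 × 8.69) ≈ 9200.505.

TC* ≈ €9,200.50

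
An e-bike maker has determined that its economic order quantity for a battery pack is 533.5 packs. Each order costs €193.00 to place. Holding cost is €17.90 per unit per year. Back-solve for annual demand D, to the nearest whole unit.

D ≈ 13,199 packs per year

Squaring Q* = √(2DS/H) gives Q*² = 2DS/H.
From Q* = √(2DS/H): D = Q*²H / (2S) = 533.5² × 17.9 / (2 × 193) = 13198.804.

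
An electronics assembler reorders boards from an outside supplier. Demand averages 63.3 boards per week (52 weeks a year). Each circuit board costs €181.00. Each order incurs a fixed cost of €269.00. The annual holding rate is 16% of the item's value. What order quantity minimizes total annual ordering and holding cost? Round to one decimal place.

Q* ≈ 247.3 boards

Annual demand D = 63.3 × 52 = 3,291.6.
Holding cost H = 0.16 × €181.00 = €28.9600 per unit per year.
EOQ = √(2DS / H) = √(2 × 3,291.6 × 269 / 28.96).
= √(1,770,880.8 / 28.96) = √61,149.1989 ≈ 247.284.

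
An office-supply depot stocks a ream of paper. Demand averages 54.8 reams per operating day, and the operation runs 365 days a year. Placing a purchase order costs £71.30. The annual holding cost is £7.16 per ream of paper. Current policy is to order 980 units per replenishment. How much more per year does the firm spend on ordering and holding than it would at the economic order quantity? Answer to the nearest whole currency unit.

Extra cost ≈ £445 per year

Annual demand D = 54.8 × 365 = 20,002.
EOQ = √(2DS/H) = √(2 × 20,002 × 71.3 / 7.16) ≈ 631.16.
Cost at Q* = (D/Q*)S + (Q*/2)H = √(2DSH) ≈ £4,519.11.
Cost at Q = 980: (20,002/980)×71.3 + (980/2)×7.16 = £1,455.25 + £3,508.40 = £4,963.65.
Excess = £4,963.65 − £4,519.11 = £444.54.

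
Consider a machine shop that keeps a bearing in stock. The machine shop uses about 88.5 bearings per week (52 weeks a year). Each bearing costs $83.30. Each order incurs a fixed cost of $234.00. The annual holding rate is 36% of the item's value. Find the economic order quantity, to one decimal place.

Q* ≈ 268.0 bearings

Annual demand D = 88.5 × 52 = 4,602.
Holding cost H = 0.36 × $83.30 = $29.9880 per unit per year.
EOQ = √(2DS / H) = √(2 × 4,602 × 234 / 29.988).
= √(2,153,736 / 29.988) = √71,819.928 ≈ 267.992.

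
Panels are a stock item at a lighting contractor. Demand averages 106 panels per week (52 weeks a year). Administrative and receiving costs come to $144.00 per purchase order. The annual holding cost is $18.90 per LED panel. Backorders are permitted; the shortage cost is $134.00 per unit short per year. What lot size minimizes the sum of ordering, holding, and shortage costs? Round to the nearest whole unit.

Q* ≈ 310 panels

Annual demand D = 106 × 52 = 5,512.
With planned backorders, Q* = √(2DS/H) · √((H+B)/B).
√(2DS/H) = √(2 × 5,512 × 144 / 18.9) = 289.814.
√((H+B)/B) = √((18.9+134)/134) = 1.0682.
Q* ≈ 309.579.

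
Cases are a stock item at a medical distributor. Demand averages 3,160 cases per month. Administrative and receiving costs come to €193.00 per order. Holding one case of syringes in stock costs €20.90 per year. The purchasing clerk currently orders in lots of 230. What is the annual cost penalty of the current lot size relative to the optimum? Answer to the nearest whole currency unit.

Annual demand D = 3,160 × 12 = 37,920.
EOQ = √(2DS/H) = √(2 × 37,920 × 193 / 20.9) ≈ 836.86.
Cost at Q* = (D/Q*)S + (Q*/2)H = √(2DSH) ≈ €17,490.45.
Cost at Q = 230: (37,920/230)×193 + (230/2)×20.9 = €31,819.83 + €2,403.50 = €34,223.33.
Excess = €34,223.33 − €17,490.45 = €16,732.88.

Extra cost ≈ €16,733 per year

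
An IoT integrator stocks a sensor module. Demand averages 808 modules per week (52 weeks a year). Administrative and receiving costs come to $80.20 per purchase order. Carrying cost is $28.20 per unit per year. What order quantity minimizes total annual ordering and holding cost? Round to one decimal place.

Annual demand D = 808 × 52 = 42,016.
EOQ = √(2DS / H) = √(2 × 42,016 × 80.2 / 28.2).
= √(6,739,366.4 / 28.2) = √238,984.6241 ≈ 488.861.

Q* ≈ 488.9 modules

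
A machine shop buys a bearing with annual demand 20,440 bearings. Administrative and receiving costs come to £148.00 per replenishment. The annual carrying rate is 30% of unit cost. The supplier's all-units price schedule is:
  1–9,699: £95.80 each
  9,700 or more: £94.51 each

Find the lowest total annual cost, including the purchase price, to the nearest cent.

Holding cost per unit per year at price C is H = 0.30·C.
Candidates are each tier's EOQ (if it falls in that tier) and each price-break quantity.
EOQ at £95.80 = 458.8 (feasible in tier 1): TC = 20,440×£95.80 + (20,440/458.8)×148 + (458.8/2)×0.30×£95.80 = £1,971,338.50.
EOQ at £94.51 = 461.9 < 9700, so use break Q=9700: TC = 20,440×£94.51 + (20,440/9700.0)×148 + (9700.0/2)×0.30×£94.51 = £2,069,608.32.
Lowest total cost among the candidates is at Q = 458.8.

TC* ≈ £1,971,338.50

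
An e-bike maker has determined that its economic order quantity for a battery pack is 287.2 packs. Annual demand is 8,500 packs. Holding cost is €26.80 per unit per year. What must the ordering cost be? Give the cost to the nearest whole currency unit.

Squaring Q* = √(2DS/H) gives Q*² = 2DS/H.
From Q* = √(2DS/H): S = Q*²H / (2D) = 287.2² × 26.8 / (2 × 8,500) = 130.0333.

S ≈ €130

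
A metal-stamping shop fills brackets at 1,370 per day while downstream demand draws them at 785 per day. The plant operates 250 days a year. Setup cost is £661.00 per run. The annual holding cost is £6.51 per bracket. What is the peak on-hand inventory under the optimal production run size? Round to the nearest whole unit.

Annual demand D = 785 × 250 = 196,250.
Production build-up factor (1 − d/p) = 1 − 785/1,370 = 0.4270.
Q* = √(2DS / (H(1 − d/p))) = √(2 × 196,250 × 661 / (6.51 × 0.4270)).
= √(259,442,500 / 2.7798) ≈ 9660.785.
Maximum inventory = Q*(1 − d/p) = 9660.785 × 0.4270 ≈ 4125.226.

I_max ≈ 4,125 brackets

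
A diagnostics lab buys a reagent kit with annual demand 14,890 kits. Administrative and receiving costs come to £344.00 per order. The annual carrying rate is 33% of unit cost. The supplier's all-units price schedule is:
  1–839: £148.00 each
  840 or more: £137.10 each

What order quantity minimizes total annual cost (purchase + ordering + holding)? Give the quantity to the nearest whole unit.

Holding cost per unit per year at price C is H = 0.33·C.
Evaluate total cost at each tier's feasible EOQ or, if the EOQ is below the tier, at the tier's minimum quantity.
EOQ at £148.00 = 458.0 (feasible in tier 1): TC = 14,890×£148.00 + (14,890/458.0)×344 + (458.0/2)×0.33×£148.00 = £2,226,088.12.
EOQ at £137.10 = 475.8 < 840, so use break Q=840: TC = 14,890×£137.10 + (14,890/840.0)×344 + (840.0/2)×0.33×£137.10 = £2,066,518.87.
Lowest total cost is £2,066,518.87 at Q = 840.0.

Q* ≈ 840 kits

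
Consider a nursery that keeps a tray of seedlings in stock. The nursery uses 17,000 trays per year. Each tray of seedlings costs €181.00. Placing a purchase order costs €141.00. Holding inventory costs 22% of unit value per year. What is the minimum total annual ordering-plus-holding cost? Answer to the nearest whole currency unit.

Holding cost H = 0.22 × €181.00 = €39.8200 per unit per year.
EOQ = √(2DS/H) = √(2 × 17,000 × 141 / 39.82) ≈ 346.98.
At Q*, ordering cost (D/Q*)S equals holding cost (Q*/2)H, each = √(DSH/2).
Minimum total = √(2DSH) = √(2 × 17,000 × 141 × 39.82) ≈ 13816.551.

TC* ≈ €13,817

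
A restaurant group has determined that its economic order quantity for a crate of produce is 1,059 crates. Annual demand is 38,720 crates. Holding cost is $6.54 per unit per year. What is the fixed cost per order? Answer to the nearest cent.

Invert the EOQ relation Q*² = 2DS/H.
From Q* = √(2DS/H): S = Q*²H / (2D) = 1,059² × 6.54 / (2 × 38,720) = 94.7119.

S ≈ $94.71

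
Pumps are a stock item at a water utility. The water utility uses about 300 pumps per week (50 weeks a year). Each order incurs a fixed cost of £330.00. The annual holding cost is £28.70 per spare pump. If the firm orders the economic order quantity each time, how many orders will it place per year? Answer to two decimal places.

Annual demand D = 300 × 50 = 15,000.
Q* = √(2DS/H) = √(2 × 15,000 × 330 / 28.7) ≈ 587.32.
Orders per year = D / Q* = 15,000 / 587.32 ≈ 25.540.

N ≈ 25.54 orders per year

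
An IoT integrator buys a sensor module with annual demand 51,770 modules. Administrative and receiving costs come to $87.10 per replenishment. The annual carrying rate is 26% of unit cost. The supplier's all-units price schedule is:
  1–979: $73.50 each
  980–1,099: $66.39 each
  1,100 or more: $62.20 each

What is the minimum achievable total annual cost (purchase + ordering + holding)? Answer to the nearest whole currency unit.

Holding cost per unit per year at price C is H = 0.26·C.
For each price level, check whether its EOQ is feasible; otherwise the best quantity at that price is the breakpoint.
EOQ at $73.50 = 687.0 (feasible in tier 1): TC = 51,770×$73.50 + (51,770/687.0)×87.1 + (687.0/2)×0.26×$73.50 = $3,818,222.85.
EOQ at $66.39 = 722.8 < 980, so use break Q=980: TC = 51,770×$66.39 + (51,770/980.0)×87.1 + (980.0/2)×0.26×$66.39 = $3,450,069.58.
EOQ at $62.20 = 746.8 < 1100, so use break Q=1100: TC = 51,770×$62.20 + (51,770/1100.0)×87.1 + (1100.0/2)×0.26×$62.20 = $3,233,087.84.
Lowest total cost among the candidates is at Q = 1100.0.

TC* ≈ $3,233,088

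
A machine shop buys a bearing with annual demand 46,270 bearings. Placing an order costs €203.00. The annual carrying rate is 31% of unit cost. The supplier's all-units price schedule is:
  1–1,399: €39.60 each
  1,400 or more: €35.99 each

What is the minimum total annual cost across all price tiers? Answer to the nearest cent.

Holding cost per unit per year at price C is H = 0.31·C.
For each price level, check whether its EOQ is feasible; otherwise the best quantity at that price is the breakpoint.
EOQ at €39.60 = 1237.0 (feasible in tier 1): TC = 46,270×€39.60 + (46,270/1237.0)×203 + (1237.0/2)×0.31×€39.60 = €1,847,477.92.
EOQ at €35.99 = 1297.6 < 1400, so use break Q=1400: TC = 46,270×€35.99 + (46,270/1400.0)×203 + (1400.0/2)×0.31×€35.99 = €1,679,776.28.
Lowest total cost among the candidates is at Q = 1400.0.

TC* ≈ €1,679,776.28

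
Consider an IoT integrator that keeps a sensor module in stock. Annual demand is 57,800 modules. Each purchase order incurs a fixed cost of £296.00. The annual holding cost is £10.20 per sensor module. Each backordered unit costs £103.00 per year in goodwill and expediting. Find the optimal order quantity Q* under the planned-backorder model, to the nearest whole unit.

Q* ≈ 1,920 modules

With planned backorders, Q* = √(2DS/H) · √((H+B)/B).
√(2DS/H) = √(2 × 57,800 × 296 / 10.2) = 1831.575.
√((H+B)/B) = √((10.2+103)/103) = 1.0483.
Q* ≈ 1920.124.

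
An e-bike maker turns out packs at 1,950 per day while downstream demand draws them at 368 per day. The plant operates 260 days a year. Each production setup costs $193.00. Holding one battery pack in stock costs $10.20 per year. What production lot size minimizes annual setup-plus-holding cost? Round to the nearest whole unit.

Q* ≈ 2,113 packs

Annual demand D = 368 × 260 = 95,680.
Production build-up factor (1 − d/p) = 1 − 368/1,950 = 0.8113.
Q* = √(2DS / (H(1 − d/p))) = √(2 × 95,680 × 193 / (10.2 × 0.8113)).
= √(36,932,480 / 8.2751) ≈ 2112.605.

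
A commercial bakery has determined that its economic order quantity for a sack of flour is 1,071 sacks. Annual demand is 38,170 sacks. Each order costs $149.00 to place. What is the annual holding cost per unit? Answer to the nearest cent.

H ≈ $9.92

Squaring Q* = √(2DS/H) gives Q*² = 2DS/H.
From Q* = √(2DS/H): H = 2DS / Q*² = 2 × 38,170 × 149 / 1,071² = 9.9165.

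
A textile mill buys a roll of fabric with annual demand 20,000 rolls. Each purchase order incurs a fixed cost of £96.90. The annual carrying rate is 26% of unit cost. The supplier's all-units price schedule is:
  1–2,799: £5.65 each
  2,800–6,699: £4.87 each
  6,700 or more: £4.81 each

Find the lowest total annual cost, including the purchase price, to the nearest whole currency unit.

TC* ≈ £99,865

Holding cost per unit per year at price C is H = 0.26·C.
For each price level, check whether its EOQ is feasible; otherwise the best quantity at that price is the breakpoint.
EOQ at £5.65 = 1624.4 (feasible in tier 1): TC = 20,000×£5.65 + (20,000/1624.4)×96.9 + (1624.4/2)×0.26×£5.65 = £115,386.18.
EOQ at £4.87 = 1749.6 < 2800, so use break Q=2800: TC = 20,000×£4.87 + (20,000/2800.0)×96.9 + (2800.0/2)×0.26×£4.87 = £99,864.82.
EOQ at £4.81 = 1760.5 < 6700, so use break Q=6700: TC = 20,000×£4.81 + (20,000/6700.0)×96.9 + (6700.0/2)×0.26×£4.81 = £100,678.76.
Lowest total cost among the candidates is at Q = 2800.0.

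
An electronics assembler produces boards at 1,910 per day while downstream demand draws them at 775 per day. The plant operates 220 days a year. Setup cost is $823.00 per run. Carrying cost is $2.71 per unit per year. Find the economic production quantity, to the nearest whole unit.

Annual demand D = 775 × 220 = 170,500.
Production build-up factor (1 − d/p) = 1 − 775/1,910 = 0.5942.
Q* = √(2DS / (H(1 − d/p))) = √(2 × 170,500 × 823 / (2.71 × 0.5942)).
= √(280,643,000 / 1.6104) ≈ 13201.133.

Q* ≈ 13,201 boards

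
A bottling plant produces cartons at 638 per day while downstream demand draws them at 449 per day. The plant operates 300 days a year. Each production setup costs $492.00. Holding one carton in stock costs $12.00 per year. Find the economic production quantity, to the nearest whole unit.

Q* ≈ 6,106 cartons

Annual demand D = 449 × 300 = 134,700.
Production build-up factor (1 − d/p) = 1 − 449/638 = 0.2962.
Q* = √(2DS / (H(1 − d/p))) = √(2 × 134,700 × 492 / (12 × 0.2962)).
= √(132,544,800 / 3.5549) ≈ 6106.188.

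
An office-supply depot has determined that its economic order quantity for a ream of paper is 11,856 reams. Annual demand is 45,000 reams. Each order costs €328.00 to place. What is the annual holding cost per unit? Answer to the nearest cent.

H ≈ €0.21

The basic EOQ model gives Q* = √(2DS/H); rearrange for the unknown.
From Q* = √(2DS/H): H = 2DS / Q*² = 2 × 45,000 × 328 / 11,856² = 0.2100.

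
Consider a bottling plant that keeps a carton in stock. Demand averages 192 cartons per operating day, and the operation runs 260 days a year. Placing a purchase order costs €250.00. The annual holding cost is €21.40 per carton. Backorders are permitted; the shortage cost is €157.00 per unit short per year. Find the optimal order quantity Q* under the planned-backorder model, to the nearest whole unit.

Q* ≈ 1,151 cartons

Annual demand D = 192 × 260 = 49,920.
With planned backorders, Q* = √(2DS/H) · √((H+B)/B).
√(2DS/H) = √(2 × 49,920 × 250 / 21.4) = 1079.979.
√((H+B)/B) = √((21.4+157)/157) = 1.0660.
Q* ≈ 1151.232.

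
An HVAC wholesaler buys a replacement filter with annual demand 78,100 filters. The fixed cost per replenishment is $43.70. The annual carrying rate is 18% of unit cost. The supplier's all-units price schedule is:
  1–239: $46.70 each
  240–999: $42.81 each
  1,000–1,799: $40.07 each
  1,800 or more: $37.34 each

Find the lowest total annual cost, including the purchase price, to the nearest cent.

Holding cost per unit per year at price C is H = 0.18·C.
Evaluate total cost at each tier's feasible EOQ or, if the EOQ is below the tier, at the tier's minimum quantity.
Tier 1 ($46.70): EOQ = 901.1 exceeds tier's upper bound 239, so this tier is dominated.
EOQ at $42.81 = 941.2 (feasible in tier 2): TC = 78,100×$42.81 + (78,100/941.2)×43.7 + (941.2/2)×0.18×$42.81 = $3,350,713.54.
EOQ at $40.07 = 972.8 < 1000, so use break Q=1000: TC = 78,100×$40.07 + (78,100/1000.0)×43.7 + (1000.0/2)×0.18×$40.07 = $3,136,486.27.
EOQ at $37.34 = 1007.8 < 1800, so use break Q=1800: TC = 78,100×$37.34 + (78,100/1800.0)×43.7 + (1800.0/2)×0.18×$37.34 = $2,924,199.17.
Lowest total cost among the candidates is at Q = 1800.0.

TC* ≈ $2,924,199.17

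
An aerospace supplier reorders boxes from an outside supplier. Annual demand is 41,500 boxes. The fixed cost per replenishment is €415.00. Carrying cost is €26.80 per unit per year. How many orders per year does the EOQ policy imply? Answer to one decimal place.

N ≈ 36.6 orders per year

The optimal lot size = √(2DS/H) = √(2 × 41,500 × 415 / 26.8) ≈ 1133.69.
Orders per year = D / Q* = 41,500 / 1133.69 ≈ 36.606.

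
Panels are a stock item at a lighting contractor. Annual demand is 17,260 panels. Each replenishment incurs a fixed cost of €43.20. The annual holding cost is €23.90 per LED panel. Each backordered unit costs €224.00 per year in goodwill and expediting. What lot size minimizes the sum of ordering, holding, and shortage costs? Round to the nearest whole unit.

With planned backorders, Q* = √(2DS/H) · √((H+B)/B).
√(2DS/H) = √(2 × 17,260 × 43.2 / 23.9) = 249.792.
√((H+B)/B) = √((23.9+224)/224) = 1.0520.
Q* ≈ 262.780.

Q* ≈ 263 panels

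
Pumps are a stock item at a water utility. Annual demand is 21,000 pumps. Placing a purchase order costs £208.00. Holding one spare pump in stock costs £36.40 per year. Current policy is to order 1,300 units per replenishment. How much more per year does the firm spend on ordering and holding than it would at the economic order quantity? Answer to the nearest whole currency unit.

Extra cost ≈ £9,188 per year

EOQ = √(2DS/H) = √(2 × 21,000 × 208 / 36.4) ≈ 489.90.
Cost at Q* = (D/Q*)S + (Q*/2)H = √(2DSH) ≈ £17,832.29.
Cost at Q = 1,300: (21,000/1,300)×208 + (1,300/2)×36.4 = £3,360.00 + £23,660.00 = £27,020.00.
Excess = £27,020.00 − £17,832.29 = £9,187.71.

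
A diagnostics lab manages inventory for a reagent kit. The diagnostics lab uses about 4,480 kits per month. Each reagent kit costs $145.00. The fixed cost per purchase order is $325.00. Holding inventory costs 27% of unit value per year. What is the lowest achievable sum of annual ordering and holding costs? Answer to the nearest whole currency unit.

TC* ≈ $36,987

Annual demand D = 4,480 × 12 = 53,760.
Holding cost H = 0.27 × $145.00 = $39.1500 per unit per year.
The optimal lot size = √(2DS/H) = √(2 × 53,760 × 325 / 39.15) ≈ 944.76.
At the optimum the two cost components are equal, so total cost = 2·(Q*/2)H = Q*·H.
Minimum total = √(2DSH) = √(2 × 53,760 × 325 × 39.15) ≈ 36987.263.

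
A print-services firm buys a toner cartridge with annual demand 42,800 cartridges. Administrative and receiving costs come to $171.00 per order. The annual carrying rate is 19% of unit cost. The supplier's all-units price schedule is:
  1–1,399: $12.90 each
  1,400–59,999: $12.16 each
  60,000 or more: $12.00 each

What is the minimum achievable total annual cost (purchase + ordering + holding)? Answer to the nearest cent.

Holding cost per unit per year at price C is H = 0.19·C.
For each price level, check whether its EOQ is feasible; otherwise the best quantity at that price is the breakpoint.
Tier 1 ($12.90): EOQ = 2443.8 exceeds tier's upper bound 1399, so this tier is dominated.
EOQ at $12.16 = 2517.0 (feasible in tier 2): TC = 42,800×$12.16 + (42,800/2517.0)×171 + (2517.0/2)×0.19×$12.16 = $526,263.39.
EOQ at $12.00 = 2533.8 < 60000, so use break Q=60000: TC = 42,800×$12.00 + (42,800/60000.0)×171 + (60000.0/2)×0.19×$12.00 = $582,121.98.
Lowest total cost among the candidates is at Q = 2517.0.

TC* ≈ $526,263.39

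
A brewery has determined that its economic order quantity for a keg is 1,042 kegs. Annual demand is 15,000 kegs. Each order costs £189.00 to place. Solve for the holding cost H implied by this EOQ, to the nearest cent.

H ≈ £5.22

The basic EOQ model gives Q* = √(2DS/H); rearrange for the unknown.
From Q* = √(2DS/H): H = 2DS / Q*² = 2 × 15,000 × 189 / 1,042² = 5.2221.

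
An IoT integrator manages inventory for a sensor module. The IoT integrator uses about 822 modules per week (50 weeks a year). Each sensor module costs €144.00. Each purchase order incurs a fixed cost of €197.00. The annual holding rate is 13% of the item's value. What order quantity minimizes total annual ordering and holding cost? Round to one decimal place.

Annual demand D = 822 × 50 = 41,100.
Holding cost H = 0.13 × €144.00 = €18.7200 per unit per year.
EOQ = √(2DS / H) = √(2 × 41,100 × 197 / 18.72).
= √(16,193,400 / 18.72) = √865,032.0513 ≈ 930.071.

Q* ≈ 930.1 modules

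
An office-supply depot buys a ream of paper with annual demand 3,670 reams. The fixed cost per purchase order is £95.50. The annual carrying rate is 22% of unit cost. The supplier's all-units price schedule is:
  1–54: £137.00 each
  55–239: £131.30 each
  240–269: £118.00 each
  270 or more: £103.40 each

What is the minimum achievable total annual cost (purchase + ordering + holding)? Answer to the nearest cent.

TC* ≈ £383,847.07

Holding cost per unit per year at price C is H = 0.22·C.
For each price level, check whether its EOQ is feasible; otherwise the best quantity at that price is the breakpoint.
Tier 1 (£137.00): EOQ = 152.5 exceeds tier's upper bound 54, so this tier is dominated.
EOQ at £131.30 = 155.8 (feasible in tier 2): TC = 3,670×£131.30 + (3,670/155.8)×95.5 + (155.8/2)×0.22×£131.30 = £486,370.80.
EOQ at £118.00 = 164.3 < 240, so use break Q=240: TC = 3,670×£118.00 + (3,670/240.0)×95.5 + (240.0/2)×0.22×£118.00 = £437,635.55.
EOQ at £103.40 = 175.5 < 270, so use break Q=270: TC = 3,670×£103.40 + (3,670/270.0)×95.5 + (270.0/2)×0.22×£103.40 = £383,847.07.
Lowest total cost among the candidates is at Q = 270.0.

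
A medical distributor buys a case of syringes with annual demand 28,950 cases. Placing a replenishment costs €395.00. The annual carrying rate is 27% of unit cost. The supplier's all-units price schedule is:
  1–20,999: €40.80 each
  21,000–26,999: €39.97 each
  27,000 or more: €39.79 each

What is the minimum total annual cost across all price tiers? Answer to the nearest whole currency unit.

TC* ≈ €1,197,033

Holding cost per unit per year at price C is H = 0.27·C.
Evaluate total cost at each tier's feasible EOQ or, if the EOQ is below the tier, at the tier's minimum quantity.
EOQ at €40.80 = 1440.9 (feasible in tier 1): TC = 28,950×€40.80 + (28,950/1440.9)×395 + (1440.9/2)×0.27×€40.80 = €1,197,032.66.
EOQ at €39.97 = 1455.8 < 21000, so use break Q=21000: TC = 28,950×€39.97 + (28,950/21000.0)×395 + (21000.0/2)×0.27×€39.97 = €1,270,990.99.
EOQ at €39.79 = 1459.0 < 27000, so use break Q=27000: TC = 28,950×€39.79 + (28,950/27000.0)×395 + (27000.0/2)×0.27×€39.79 = €1,297,378.58.
Lowest total cost among the candidates is at Q = 1440.9.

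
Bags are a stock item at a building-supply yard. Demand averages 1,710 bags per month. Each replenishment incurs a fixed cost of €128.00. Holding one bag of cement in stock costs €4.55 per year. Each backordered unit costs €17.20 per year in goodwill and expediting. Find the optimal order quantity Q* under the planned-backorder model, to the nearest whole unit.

Annual demand D = 1,710 × 12 = 20,520.
With planned backorders, Q* = √(2DS/H) · √((H+B)/B).
√(2DS/H) = √(2 × 20,520 × 128 / 4.55) = 1074.491.
√((H+B)/B) = √((4.55+17.2)/17.2) = 1.1245.
Q* ≈ 1208.282.

Q* ≈ 1,208 bags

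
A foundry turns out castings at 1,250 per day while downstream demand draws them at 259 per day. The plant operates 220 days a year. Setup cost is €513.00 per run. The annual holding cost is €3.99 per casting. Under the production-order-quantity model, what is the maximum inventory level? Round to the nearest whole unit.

Annual demand D = 259 × 220 = 56,980.
Production build-up factor (1 − d/p) = 1 − 259/1,250 = 0.7928.
Q* = √(2DS / (H(1 − d/p))) = √(2 × 56,980 × 513 / (3.99 × 0.7928)).
= √(58,461,480 / 3.1633) ≈ 4298.992.
Maximum inventory = Q*(1 − d/p) = 4298.992 × 0.7928 ≈ 3408.241.

I_max ≈ 3,408 castings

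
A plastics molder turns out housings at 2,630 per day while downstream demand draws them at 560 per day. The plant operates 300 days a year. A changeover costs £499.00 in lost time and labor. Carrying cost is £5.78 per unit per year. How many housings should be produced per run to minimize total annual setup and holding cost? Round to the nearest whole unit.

Q* ≈ 6,071 housings

Annual demand D = 560 × 300 = 168,000.
Production build-up factor (1 − d/p) = 1 − 560/2,630 = 0.7871.
Q* = √(2DS / (H(1 − d/p))) = √(2 × 168,000 × 499 / (5.78 × 0.7871)).
= √(167,664,000 / 4.5493) ≈ 6070.839.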